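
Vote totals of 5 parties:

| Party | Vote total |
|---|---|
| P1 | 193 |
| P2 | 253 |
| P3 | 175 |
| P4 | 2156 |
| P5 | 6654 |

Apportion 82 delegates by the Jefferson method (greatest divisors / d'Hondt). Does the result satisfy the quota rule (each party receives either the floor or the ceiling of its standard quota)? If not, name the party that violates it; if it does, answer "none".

P5

Standard quotas: P1 1.678, P2 2.200, P3 1.522, P4 18.746, P5 57.855.
Jefferson allocation: P1 1, P2 2, P3 1, P4 19, P5 59.
P5 has quota 57.855 (lower 57, upper 58) but receives 59 — outside the quota interval.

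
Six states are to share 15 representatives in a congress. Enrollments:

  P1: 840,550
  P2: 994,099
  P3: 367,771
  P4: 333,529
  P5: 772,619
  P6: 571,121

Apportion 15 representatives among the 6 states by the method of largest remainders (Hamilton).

Total 3879689; standard divisor 3879689/15 ≈ 258645.933.
Standard quotas: P1 3.2498, P2 3.8435, P3 1.4219, P4 1.2895, P5 2.9872, P6 2.2081.
Lower quotas: P1 3, P2 3, P3 1, P4 1, P5 2, P6 2 (sum 12, leaving 3 seats).
Remainders in descending order: P5 0.9872, P2 0.8435, P3 0.4219, P4 0.2895, P1 0.2498, P6 0.2081.
The surplus seats go to P5, P2, P3.

P1=3; P2=4; P3=2; P4=1; P5=3; P6=2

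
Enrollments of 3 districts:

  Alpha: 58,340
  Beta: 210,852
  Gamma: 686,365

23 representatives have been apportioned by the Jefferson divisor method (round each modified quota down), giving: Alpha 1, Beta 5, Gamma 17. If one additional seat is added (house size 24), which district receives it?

Gamma

Priority for the next seat is population ÷ (current seats + 1).
Priorities: Alpha 29170.000, Beta 35142.000, Gamma 38131.389.
Highest priority: Gamma.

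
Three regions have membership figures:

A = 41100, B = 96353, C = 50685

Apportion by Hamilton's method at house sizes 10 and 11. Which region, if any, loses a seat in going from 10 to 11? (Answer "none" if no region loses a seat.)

At 10 seats: A 2, B 5, C 3.
At 11 seats: A 2, B 6, C 3.
No region's allocation decreased.

none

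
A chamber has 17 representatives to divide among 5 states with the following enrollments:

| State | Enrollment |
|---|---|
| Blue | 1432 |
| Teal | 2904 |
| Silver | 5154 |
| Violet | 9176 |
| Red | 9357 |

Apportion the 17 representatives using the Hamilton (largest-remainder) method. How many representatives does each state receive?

Blue 1, Teal 2, Silver 3, Violet 5, Red 6

Total 28023; standard divisor 28023/17 ≈ 1648.412.
Standard quotas: Blue 0.8687, Teal 1.7617, Silver 3.1266, Violet 5.5666, Red 5.6764.
Lower quotas: Blue 0, Teal 1, Silver 3, Violet 5, Red 5 (sum 14, leaving 3 seats).
Remainders in descending order: Blue 0.8687, Teal 0.7617, Red 0.6764, Violet 0.5666, Silver 0.1266.
Largest remainders: Blue, Teal, Red receive the extra seats.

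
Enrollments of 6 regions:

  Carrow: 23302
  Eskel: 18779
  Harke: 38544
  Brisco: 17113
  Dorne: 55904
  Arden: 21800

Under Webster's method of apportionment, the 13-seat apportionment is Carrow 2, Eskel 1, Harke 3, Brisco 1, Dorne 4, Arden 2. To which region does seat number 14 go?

Priority for the next seat is population ÷ (current seats + 0.5).
Priorities: Carrow 9320.800, Eskel 12519.333, Harke 11012.571, Brisco 11408.667, Dorne 12423.111, Arden 8720.000.
Highest priority: Eskel.

Eskel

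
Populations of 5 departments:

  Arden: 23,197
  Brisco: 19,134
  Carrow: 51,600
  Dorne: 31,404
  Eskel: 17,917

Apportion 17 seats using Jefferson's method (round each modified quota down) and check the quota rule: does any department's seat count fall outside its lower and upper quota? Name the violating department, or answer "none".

none

Standard quotas: Arden 2.753, Brisco 2.271, Carrow 6.123, Dorne 3.727, Eskel 2.126.
Jefferson allocation: Arden 3, Brisco 2, Carrow 6, Dorne 4, Eskel 2.
Every allocation lies between the lower and upper quota.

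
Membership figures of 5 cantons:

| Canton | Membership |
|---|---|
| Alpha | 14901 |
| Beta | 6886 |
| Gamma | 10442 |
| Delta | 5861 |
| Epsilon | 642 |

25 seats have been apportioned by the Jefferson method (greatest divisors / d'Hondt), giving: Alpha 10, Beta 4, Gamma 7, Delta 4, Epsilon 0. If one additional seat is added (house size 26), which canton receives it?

Beta

Priority for the next seat is population ÷ (current seats + 1).
Priorities: Alpha 1354.636, Beta 1377.200, Gamma 1305.250, Delta 1172.200, Epsilon 642.000.
Highest priority: Beta.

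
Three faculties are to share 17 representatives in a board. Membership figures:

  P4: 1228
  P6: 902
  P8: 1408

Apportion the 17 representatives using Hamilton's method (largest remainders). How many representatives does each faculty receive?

P4: 6, P6: 4, P8: 7

Standard divisor: 3538 ÷ 17 ≈ 208.118.
Standard quotas: P4 5.901, P6 4.334, P8 6.765.
Lower quotas: P4 5, P6 4, P8 6 (sum 15, leaving 2 seats).
Remainders in descending order: P4 0.901, P8 0.765, P6 0.334.
The surplus seats go to P4, P8.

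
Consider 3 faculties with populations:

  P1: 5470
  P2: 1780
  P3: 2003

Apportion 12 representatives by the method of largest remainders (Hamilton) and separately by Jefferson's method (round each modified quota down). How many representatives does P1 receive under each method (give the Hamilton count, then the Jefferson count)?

Hamilton: P1 7, P2 2, P3 3.
Jefferson: P1 8, P2 2, P3 2.
P1 gets 7 under Hamilton and 8 under Jefferson.

7 and 8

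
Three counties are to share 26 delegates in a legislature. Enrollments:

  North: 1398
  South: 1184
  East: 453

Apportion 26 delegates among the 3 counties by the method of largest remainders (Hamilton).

Total 3035; standard divisor 3035/26 ≈ 116.731.
Standard quotas: North 11.976, South 10.143, East 3.881.
Lower quotas: North 11, South 10, East 3 (sum 24, leaving 2 seats).
Remainders in descending order: North 0.976, East 0.881, South 0.143.
Largest remainders: North, East receive the extra seats.

North=12, South=10, East=4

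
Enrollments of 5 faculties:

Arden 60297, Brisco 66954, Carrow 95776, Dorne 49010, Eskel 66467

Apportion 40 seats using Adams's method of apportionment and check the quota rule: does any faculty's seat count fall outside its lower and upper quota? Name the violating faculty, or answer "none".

none

Standard quotas: Arden 7.125, Brisco 7.912, Carrow 11.318, Dorne 5.791, Eskel 7.854.
Adams allocation: Arden 7, Brisco 8, Carrow 11, Dorne 6, Eskel 8.
Every allocation lies between the lower and upper quota.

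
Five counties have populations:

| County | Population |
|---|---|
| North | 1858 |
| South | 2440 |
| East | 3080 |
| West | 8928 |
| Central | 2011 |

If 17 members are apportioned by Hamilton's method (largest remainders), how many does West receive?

8

Total 18317; standard divisor 18317/17 ≈ 1077.471.
Standard quotas: North 1.7244, South 2.2646, East 2.8585, West 8.2861, Central 1.8664.
Lower quotas: North 1, South 2, East 2, West 8, Central 1 (sum 14, leaving 3 seats).
Remainders in descending order: Central 0.8664, East 0.8585, North 0.7244, West 0.2861, South 0.2646.
Largest remainders: Central, East, North receive the extra seats.
West receives 8.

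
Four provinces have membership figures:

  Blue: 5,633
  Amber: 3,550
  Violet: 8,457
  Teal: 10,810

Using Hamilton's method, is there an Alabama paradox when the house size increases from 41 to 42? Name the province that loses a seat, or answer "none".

At 41 seats: Blue 8, Amber 5, Violet 12, Teal 16.
At 42 seats: Blue 8, Amber 5, Violet 13, Teal 16.
No province's allocation decreased.

none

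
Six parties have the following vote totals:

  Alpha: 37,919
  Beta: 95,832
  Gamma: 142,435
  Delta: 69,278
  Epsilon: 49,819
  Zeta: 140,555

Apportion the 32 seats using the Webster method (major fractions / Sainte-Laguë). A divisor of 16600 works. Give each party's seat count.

With modified divisor 16600: modified quotas Alpha 2.284, Beta 5.773, Gamma 8.580, Delta 4.173, Epsilon 3.001, Zeta 8.467.
Rounding to the nearest integer: Alpha 2, Beta 6, Gamma 9, Delta 4, Epsilon 3, Zeta 8 (total 32).

Alpha: 2, Beta: 6, Gamma: 9, Delta: 4, Epsilon: 3, Zeta: 8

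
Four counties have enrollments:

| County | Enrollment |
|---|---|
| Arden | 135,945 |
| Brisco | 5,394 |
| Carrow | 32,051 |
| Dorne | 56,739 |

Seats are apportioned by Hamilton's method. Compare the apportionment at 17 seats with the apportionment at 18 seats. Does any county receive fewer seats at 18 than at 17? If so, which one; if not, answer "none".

Brisco

At 17 seats: Arden 10, Brisco 1, Carrow 2, Dorne 4.
At 18 seats: Arden 11, Brisco 0, Carrow 3, Dorne 4.
Brisco drops from 1 to 0.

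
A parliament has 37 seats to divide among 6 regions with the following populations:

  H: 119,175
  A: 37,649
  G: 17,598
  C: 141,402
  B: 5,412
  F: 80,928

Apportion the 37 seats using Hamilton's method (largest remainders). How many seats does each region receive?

H: 11; A: 3; G: 2; C: 13; B: 1; F: 7

Standard divisor: 402164 ÷ 37 ≈ 10869.297.
Standard quotas: H 10.9644, A 3.4638, G 1.6191, C 13.0093, B 0.4979, F 7.4456.
Lower quotas: H 10, A 3, G 1, C 13, B 0, F 7 (sum 34, leaving 3 seats).
Remainders in descending order: H 0.9644, G 0.6191, B 0.4979, A 0.4638, F 0.4456, C 0.0093.
The surplus seats go to H, G, B.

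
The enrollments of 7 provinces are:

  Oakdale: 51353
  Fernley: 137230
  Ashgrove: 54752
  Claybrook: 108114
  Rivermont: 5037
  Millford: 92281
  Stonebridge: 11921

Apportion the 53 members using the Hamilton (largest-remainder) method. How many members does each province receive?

Oakdale 6, Fernley 16, Ashgrove 6, Claybrook 12, Rivermont 1, Millford 11, Stonebridge 1

Standard divisor: 460688 ÷ 53 ≈ 8692.226.
Standard quotas: Oakdale 5.9079, Fernley 15.7877, Ashgrove 6.2990, Claybrook 12.4380, Rivermont 0.5795, Millford 10.6165, Stonebridge 1.3715.
Lower quotas: Oakdale 5, Fernley 15, Ashgrove 6, Claybrook 12, Rivermont 0, Millford 10, Stonebridge 1 (sum 49, leaving 4 seats).
Remainders in descending order: Oakdale 0.9079, Fernley 0.7877, Millford 0.6165, Rivermont 0.5795, Claybrook 0.4380, Stonebridge 0.3715, Ashgrove 0.2990.
Largest remainders: Oakdale, Fernley, Millford, Rivermont receive the extra seats.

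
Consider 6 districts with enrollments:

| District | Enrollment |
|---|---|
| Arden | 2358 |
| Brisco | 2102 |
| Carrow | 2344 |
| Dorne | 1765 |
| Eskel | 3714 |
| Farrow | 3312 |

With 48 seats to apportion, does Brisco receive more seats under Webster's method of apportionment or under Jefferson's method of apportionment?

Webster

Webster: Arden 7, Brisco 7, Carrow 7, Dorne 5, Eskel 12, Farrow 10.
Jefferson: Arden 7, Brisco 6, Carrow 7, Dorne 5, Eskel 12, Farrow 11.
Brisco gets 7 under Webster and 6 under Jefferson.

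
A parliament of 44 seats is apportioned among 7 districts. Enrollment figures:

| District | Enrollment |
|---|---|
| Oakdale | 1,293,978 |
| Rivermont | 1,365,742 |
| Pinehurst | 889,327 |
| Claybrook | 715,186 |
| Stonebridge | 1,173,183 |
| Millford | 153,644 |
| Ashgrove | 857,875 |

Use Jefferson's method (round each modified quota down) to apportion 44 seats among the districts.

Standard divisor 6448935/44 ≈ 146566.705; standard quotas: Oakdale 8.829, Rivermont 9.318, Pinehurst 6.068, Claybrook 4.880, Stonebridge 8.004, Millford 1.048, Ashgrove 5.853.
Rounding down gives 8, 9, 6, 4, 8, 1, 5 = 41 seats, so the divisor must be adjusted.
With modified divisor 139800: modified quotas Oakdale 9.256, Rivermont 9.769, Pinehurst 6.361, Claybrook 5.116, Stonebridge 8.392, Millford 1.099, Ashgrove 6.136.
Rounding down: Oakdale 9, Rivermont 9, Pinehurst 6, Claybrook 5, Stonebridge 8, Millford 1, Ashgrove 6 (total 44).

Oakdale=9, Rivermont=9, Pinehurst=6, Claybrook=5, Stonebridge=8, Millford=1, Ashgrove=6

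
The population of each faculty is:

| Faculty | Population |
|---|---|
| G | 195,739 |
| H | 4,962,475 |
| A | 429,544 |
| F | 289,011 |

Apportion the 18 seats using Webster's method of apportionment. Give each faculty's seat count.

Standard divisor 5876769/18 ≈ 326487.167; standard quotas: G 0.600, H 15.200, A 1.316, F 0.885.
Rounding to the nearest integer gives G 1, H 15, A 1, F 1 — total 18, matching the house size, so no adjustment is needed.

G=1, H=15, A=1, F=1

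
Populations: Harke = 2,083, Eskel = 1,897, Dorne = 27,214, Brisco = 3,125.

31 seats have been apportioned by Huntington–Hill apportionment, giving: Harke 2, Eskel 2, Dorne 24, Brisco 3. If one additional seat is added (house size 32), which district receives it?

Dorne

Priority for the next seat is population ÷ (√(s·(s+1))).
Priorities: Harke 850.381, Eskel 774.447, Dorne 1111.007, Brisco 902.110.
Highest priority: Dorne.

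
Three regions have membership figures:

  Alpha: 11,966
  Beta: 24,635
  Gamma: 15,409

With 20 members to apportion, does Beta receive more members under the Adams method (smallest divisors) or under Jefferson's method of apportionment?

Adams: Alpha 5, Beta 9, Gamma 6.
Jefferson: Alpha 4, Beta 10, Gamma 6.
Beta gets 9 under Adams and 10 under Jefferson.

Jefferson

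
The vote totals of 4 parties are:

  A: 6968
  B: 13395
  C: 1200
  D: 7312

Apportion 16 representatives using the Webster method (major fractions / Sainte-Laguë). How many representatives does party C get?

Standard divisor 28875/16 ≈ 1804.688; standard quotas: A 3.861, B 7.422, C 0.665, D 4.052.
Rounding to the nearest integer gives A 4, B 7, C 1, D 4 — total 16, matching the house size, so no adjustment is needed.
C receives 1.

1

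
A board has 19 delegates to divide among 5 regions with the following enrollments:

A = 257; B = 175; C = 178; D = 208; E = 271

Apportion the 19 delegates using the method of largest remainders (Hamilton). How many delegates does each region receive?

The standard divisor is 1089/19 ≈ 57.316.
Standard quotas: A 4.484, B 3.053, C 3.106, D 3.629, E 4.728.
Lower quotas: A 4, B 3, C 3, D 3, E 4 (sum 17, leaving 2 seats).
Remainders in descending order: E 0.728, D 0.629, A 0.484, C 0.106, B 0.053.
Largest remainders: E, D receive the extra seats.

A=4, B=3, C=3, D=4, E=5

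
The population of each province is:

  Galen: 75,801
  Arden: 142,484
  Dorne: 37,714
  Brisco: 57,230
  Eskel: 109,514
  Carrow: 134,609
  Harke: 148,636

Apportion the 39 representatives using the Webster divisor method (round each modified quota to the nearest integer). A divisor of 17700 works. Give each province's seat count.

With modified divisor 17700: modified quotas Galen 4.283, Arden 8.050, Dorne 2.131, Brisco 3.233, Eskel 6.187, Carrow 7.605, Harke 8.398.
Rounding to the nearest integer: Galen 4, Arden 8, Dorne 2, Brisco 3, Eskel 6, Carrow 8, Harke 8 (total 39).

Galen=4, Arden=8, Dorne=2, Brisco=3, Eskel=6, Carrow=8, Harke=8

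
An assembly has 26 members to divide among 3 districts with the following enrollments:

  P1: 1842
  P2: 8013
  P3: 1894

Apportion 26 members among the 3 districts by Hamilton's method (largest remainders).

The standard divisor is 11749/26 ≈ 451.885.
Standard quotas: P1 4.0763, P2 17.7324, P3 4.1913.
Lower quotas: P1 4, P2 17, P3 4 (sum 25, leaving 1 seat).
Remainders in descending order: P2 0.7324, P3 0.1913, P1 0.0763.
Largest remainder: P2 receives the extra seat.

P1=4, P2=18, P3=4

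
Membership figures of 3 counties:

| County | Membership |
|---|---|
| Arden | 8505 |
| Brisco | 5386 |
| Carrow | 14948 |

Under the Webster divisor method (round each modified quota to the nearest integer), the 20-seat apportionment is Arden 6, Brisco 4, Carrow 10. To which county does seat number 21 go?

Priority for the next seat is population ÷ (current seats + 0.5).
Priorities: Arden 1308.462, Brisco 1196.889, Carrow 1423.619.
Highest priority: Carrow.

Carrow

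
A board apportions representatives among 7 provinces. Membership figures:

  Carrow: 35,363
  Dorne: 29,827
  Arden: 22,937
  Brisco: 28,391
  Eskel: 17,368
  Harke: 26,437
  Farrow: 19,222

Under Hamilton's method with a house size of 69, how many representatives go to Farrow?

7

The standard divisor is 179545/69 ≈ 2602.101.
Standard quotas: Carrow 13.5902, Dorne 11.4627, Arden 8.8148, Brisco 10.9108, Eskel 6.6746, Harke 10.1599, Farrow 7.3871.
Lower quotas: Carrow 13, Dorne 11, Arden 8, Brisco 10, Eskel 6, Harke 10, Farrow 7 (sum 65, leaving 4 seats).
Remainders in descending order: Brisco 0.9108, Arden 0.8148, Eskel 0.6746, Carrow 0.5902, Dorne 0.4627, Farrow 0.3871, Harke 0.1599.
Largest remainders: Brisco, Arden, Eskel, Carrow receive the extra seats.
Farrow receives 7.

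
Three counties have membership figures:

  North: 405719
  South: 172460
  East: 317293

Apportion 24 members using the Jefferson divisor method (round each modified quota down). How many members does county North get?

11

Standard divisor 895472/24 ≈ 37311.333; standard quotas: North 10.874, South 4.622, East 8.504.
Rounding down gives 10, 4, 8 = 22 seats, so the divisor must be adjusted.
With modified divisor 34900: modified quotas North 11.625, South 4.942, East 9.091.
Rounding down: North 11, South 4, East 9 (total 24).
North receives 11.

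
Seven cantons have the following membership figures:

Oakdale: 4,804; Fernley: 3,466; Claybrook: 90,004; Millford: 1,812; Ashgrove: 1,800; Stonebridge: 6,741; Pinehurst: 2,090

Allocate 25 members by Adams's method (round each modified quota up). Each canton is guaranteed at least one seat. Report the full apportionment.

Oakdale=1, Fernley=1, Claybrook=18, Millford=1, Ashgrove=1, Stonebridge=2, Pinehurst=1

Standard divisor 110717/25 ≈ 4428.68; standard quotas: Oakdale 1.085, Fernley 0.783, Claybrook 20.323, Millford 0.409, Ashgrove 0.406, Stonebridge 1.522, Pinehurst 0.472.
Rounding up gives 2, 1, 21, 1, 1, 2, 1 = 29 seats, so the divisor must be adjusted.
With modified divisor 5100: modified quotas Oakdale 0.942, Fernley 0.680, Claybrook 17.648, Millford 0.355, Ashgrove 0.353, Stonebridge 1.322, Pinehurst 0.410.
Rounding up: Oakdale 1, Fernley 1, Claybrook 18, Millford 1, Ashgrove 1, Stonebridge 2, Pinehurst 1 (total 25).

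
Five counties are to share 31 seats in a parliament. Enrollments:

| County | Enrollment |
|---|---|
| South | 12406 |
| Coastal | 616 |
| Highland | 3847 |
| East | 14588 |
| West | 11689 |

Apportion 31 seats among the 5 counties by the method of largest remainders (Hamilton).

The standard divisor is 43146/31 ≈ 1391.806.
Standard quotas: South 8.9136, Coastal 0.4426, Highland 2.7640, East 10.4813, West 8.3984.
Lower quotas: South 8, Coastal 0, Highland 2, East 10, West 8 (sum 28, leaving 3 seats).
Remainders in descending order: South 0.9136, Highland 0.7640, East 0.4813, Coastal 0.4426, West 0.3984.
Largest remainders: South, Highland, East receive the extra seats.

South 9, Coastal 0, Highland 3, East 11, West 8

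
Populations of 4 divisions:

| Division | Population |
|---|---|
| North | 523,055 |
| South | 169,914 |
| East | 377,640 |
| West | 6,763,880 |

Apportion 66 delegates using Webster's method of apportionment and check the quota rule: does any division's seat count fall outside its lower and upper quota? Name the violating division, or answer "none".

Standard quotas: North 4.406, South 1.431, East 3.181, West 56.981.
Webster allocation: North 4, South 1, East 3, West 58.
West has quota 56.981 (lower 56, upper 57) but receives 58 — outside the quota interval.

West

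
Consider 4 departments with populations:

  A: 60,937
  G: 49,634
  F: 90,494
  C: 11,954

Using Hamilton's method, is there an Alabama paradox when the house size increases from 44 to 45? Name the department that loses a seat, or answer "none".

none

At 44 seats: A 13, G 10, F 19, C 2.
At 45 seats: A 13, G 10, F 19, C 3.
No department's allocation decreased.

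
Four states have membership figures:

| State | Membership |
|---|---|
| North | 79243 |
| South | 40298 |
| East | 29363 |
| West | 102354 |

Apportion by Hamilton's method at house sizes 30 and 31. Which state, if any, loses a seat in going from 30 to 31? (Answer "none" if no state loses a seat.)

At 30 seats: North 9, South 5, East 4, West 12.
At 31 seats: North 10, South 5, East 3, West 13.
East drops from 4 to 3.

East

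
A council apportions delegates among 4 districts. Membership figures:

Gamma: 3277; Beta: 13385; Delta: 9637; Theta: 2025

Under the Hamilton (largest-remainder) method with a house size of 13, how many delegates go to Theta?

Total 28324; standard divisor 28324/13 ≈ 2178.769.
Standard quotas: Gamma 1.5041, Beta 6.1434, Delta 4.4231, Theta 0.9294.
Lower quotas: Gamma 1, Beta 6, Delta 4, Theta 0 (sum 11, leaving 2 seats).
Remainders in descending order: Theta 0.9294, Gamma 0.5041, Delta 0.4231, Beta 0.1434.
The surplus seats go to Theta, Gamma.
Theta receives 1.

1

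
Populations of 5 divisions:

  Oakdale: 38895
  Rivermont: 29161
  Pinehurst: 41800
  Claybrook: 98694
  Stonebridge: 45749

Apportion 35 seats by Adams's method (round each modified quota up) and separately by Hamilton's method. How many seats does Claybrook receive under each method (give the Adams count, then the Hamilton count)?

13 and 14

Adams: Oakdale 6, Rivermont 4, Pinehurst 6, Claybrook 13, Stonebridge 6.
Hamilton: Oakdale 5, Rivermont 4, Pinehurst 6, Claybrook 14, Stonebridge 6.
Claybrook gets 13 under Adams and 14 under Hamilton.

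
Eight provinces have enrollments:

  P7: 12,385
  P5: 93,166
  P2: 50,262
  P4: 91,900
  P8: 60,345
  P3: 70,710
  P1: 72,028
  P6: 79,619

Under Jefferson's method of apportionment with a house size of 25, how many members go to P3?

Standard divisor 530415/25 ≈ 21216.6; standard quotas: P7 0.584, P5 4.391, P2 2.369, P4 4.332, P8 2.844, P3 3.333, P1 3.395, P6 3.753.
Rounding down gives 0, 4, 2, 4, 2, 3, 3, 3 = 21 seats, so the divisor must be adjusted.
With modified divisor 18200: modified quotas P7 0.680, P5 5.119, P2 2.762, P4 5.049, P8 3.316, P3 3.885, P1 3.958, P6 4.375.
Rounding down: P7 0, P5 5, P2 2, P4 5, P8 3, P3 3, P1 3, P6 4 (total 25).
P3 receives 3.

3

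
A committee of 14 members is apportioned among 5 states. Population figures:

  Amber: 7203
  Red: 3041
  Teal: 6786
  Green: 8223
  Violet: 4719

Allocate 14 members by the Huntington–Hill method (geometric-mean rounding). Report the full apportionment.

Amber 3, Red 2, Teal 3, Green 4, Violet 2

With divisor 2115: modified quotas Amber 3.406, Red 1.438, Teal 3.209, Green 3.888, Violet 2.231.
Geometric-mean thresholds: Amber √(3·4)=3.464, Red √(1·2)=1.414, Teal √(3·4)=3.464, Green √(3·4)=3.464, Violet √(2·3)=2.449.
Each quota rounded against its threshold gives Amber 3, Red 2, Teal 3, Green 4, Violet 2 (total 14).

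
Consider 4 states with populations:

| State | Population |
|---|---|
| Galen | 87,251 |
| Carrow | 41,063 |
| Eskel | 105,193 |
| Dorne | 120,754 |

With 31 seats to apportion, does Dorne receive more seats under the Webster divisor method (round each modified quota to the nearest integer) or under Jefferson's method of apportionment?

Webster: Galen 8, Carrow 4, Eskel 9, Dorne 10.
Jefferson: Galen 8, Carrow 3, Eskel 9, Dorne 11.
Dorne gets 10 under Webster and 11 under Jefferson.

Jefferson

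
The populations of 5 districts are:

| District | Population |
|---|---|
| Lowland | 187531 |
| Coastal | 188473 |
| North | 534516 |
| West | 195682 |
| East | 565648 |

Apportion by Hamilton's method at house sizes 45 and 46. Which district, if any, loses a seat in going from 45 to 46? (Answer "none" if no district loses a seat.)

At 45 seats: Lowland 5, Coastal 5, North 15, West 5, East 15.
At 46 seats: Lowland 5, Coastal 5, North 15, West 5, East 16.
No district's allocation decreased.

none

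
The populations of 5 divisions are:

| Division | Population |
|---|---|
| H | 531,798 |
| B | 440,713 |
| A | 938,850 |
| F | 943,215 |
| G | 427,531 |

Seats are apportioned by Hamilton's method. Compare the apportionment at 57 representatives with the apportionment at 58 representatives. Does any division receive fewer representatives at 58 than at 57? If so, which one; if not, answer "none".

G

At 57 seats: H 9, B 8, A 16, F 16, G 8.
At 58 seats: H 9, B 8, A 17, F 17, G 7.
G drops from 8 to 7.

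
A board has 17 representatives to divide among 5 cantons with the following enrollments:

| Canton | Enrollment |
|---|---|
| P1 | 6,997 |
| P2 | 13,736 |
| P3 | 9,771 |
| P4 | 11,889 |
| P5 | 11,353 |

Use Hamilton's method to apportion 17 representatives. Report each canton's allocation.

The standard divisor is 53746/17 ≈ 3161.529.
Standard quotas: P1 2.2132, P2 4.3447, P3 3.0906, P4 3.7605, P5 3.5910.
Lower quotas: P1 2, P2 4, P3 3, P4 3, P5 3 (sum 15, leaving 2 seats).
Remainders in descending order: P4 0.7605, P5 0.5910, P2 0.3447, P1 0.2132, P3 0.0906.
The surplus seats go to P4, P5.

P1=2, P2=4, P3=3, P4=4, P5=4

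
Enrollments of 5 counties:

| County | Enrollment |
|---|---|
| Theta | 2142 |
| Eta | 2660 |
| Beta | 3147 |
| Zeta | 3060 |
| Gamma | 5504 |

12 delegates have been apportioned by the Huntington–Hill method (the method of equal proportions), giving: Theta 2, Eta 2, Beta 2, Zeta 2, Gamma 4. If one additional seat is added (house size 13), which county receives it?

Beta

Priority for the next seat is population ÷ (√(s·(s+1))).
Priorities: Theta 874.468, Eta 1085.940, Beta 1284.757, Zeta 1249.240, Gamma 1230.732.
Highest priority: Beta.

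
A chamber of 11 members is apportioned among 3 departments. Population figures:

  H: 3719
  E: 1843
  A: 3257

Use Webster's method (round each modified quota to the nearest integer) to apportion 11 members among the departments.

H: 5, E: 2, A: 4

Standard divisor 8819/11 ≈ 801.727; standard quotas: H 4.639, E 2.299, A 4.062.
Rounding to the nearest integer gives H 5, E 2, A 4 — total 11, matching the house size, so no adjustment is needed.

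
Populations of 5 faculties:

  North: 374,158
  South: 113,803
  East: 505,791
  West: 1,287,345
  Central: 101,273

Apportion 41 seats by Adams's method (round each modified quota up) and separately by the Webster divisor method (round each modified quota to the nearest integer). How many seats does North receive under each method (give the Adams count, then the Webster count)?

7 and 6

Adams: North 7, South 2, East 9, West 21, Central 2.
Webster: North 6, South 2, East 9, West 22, Central 2.
North gets 7 under Adams and 6 under Webster.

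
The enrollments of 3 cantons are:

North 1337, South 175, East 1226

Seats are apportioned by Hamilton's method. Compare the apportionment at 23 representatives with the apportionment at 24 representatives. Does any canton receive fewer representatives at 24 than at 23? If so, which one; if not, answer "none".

South

At 23 seats: North 11, South 2, East 10.
At 24 seats: North 12, South 1, East 11.
South drops from 2 to 1.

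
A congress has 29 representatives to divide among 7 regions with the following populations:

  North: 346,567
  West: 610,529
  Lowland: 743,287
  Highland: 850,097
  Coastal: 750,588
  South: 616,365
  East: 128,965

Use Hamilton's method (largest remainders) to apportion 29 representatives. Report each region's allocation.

Total 4046398; standard divisor 4046398/29 ≈ 139530.966.
Standard quotas: North 2.4838, West 4.3756, Lowland 5.3270, Highland 6.0925, Coastal 5.3794, South 4.4174, East 0.9243.
Lower quotas: North 2, West 4, Lowland 5, Highland 6, Coastal 5, South 4, East 0 (sum 26, leaving 3 seats).
Remainders in descending order: East 0.9243, North 0.4838, South 0.4174, Coastal 0.3794, West 0.3756, Lowland 0.3270, Highland 0.0925.
Largest remainders: East, North, South receive the extra seats.

North: 3, West: 4, Lowland: 5, Highland: 6, Coastal: 5, South: 5, East: 1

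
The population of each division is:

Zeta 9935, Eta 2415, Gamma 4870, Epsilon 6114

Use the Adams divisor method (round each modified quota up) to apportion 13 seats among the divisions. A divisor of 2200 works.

With modified divisor 2200: modified quotas Zeta 4.516, Eta 1.098, Gamma 2.214, Epsilon 2.779.
Rounding up: Zeta 5, Eta 2, Gamma 3, Epsilon 3 (total 13).

Zeta 5; Eta 2; Gamma 3; Epsilon 3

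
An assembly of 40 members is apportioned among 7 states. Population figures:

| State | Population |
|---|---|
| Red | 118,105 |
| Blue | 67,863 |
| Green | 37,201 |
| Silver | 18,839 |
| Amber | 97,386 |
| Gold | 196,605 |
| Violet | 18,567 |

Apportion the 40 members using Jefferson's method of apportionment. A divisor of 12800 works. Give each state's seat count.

Red 9; Blue 5; Green 2; Silver 1; Amber 7; Gold 15; Violet 1

With modified divisor 12800: modified quotas Red 9.227, Blue 5.302, Green 2.906, Silver 1.472, Amber 7.608, Gold 15.360, Violet 1.451.
Rounding down: Red 9, Blue 5, Green 2, Silver 1, Amber 7, Gold 15, Violet 1 (total 40).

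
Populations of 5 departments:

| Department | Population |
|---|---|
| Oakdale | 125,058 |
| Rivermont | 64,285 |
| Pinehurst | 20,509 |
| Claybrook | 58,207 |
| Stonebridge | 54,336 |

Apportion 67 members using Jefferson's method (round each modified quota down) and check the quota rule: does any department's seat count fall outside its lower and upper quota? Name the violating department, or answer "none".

Standard quotas: Oakdale 25.990, Rivermont 13.360, Pinehurst 4.262, Claybrook 12.097, Stonebridge 11.292.
Jefferson allocation: Oakdale 27, Rivermont 13, Pinehurst 4, Claybrook 12, Stonebridge 11.
Oakdale has quota 25.990 (lower 25, upper 26) but receives 27 — outside the quota interval.

Oakdale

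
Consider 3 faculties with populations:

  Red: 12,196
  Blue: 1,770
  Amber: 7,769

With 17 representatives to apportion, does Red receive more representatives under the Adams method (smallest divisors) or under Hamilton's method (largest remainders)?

Hamilton

Adams: Red 9, Blue 2, Amber 6.
Hamilton: Red 10, Blue 1, Amber 6.
Red gets 9 under Adams and 10 under Hamilton.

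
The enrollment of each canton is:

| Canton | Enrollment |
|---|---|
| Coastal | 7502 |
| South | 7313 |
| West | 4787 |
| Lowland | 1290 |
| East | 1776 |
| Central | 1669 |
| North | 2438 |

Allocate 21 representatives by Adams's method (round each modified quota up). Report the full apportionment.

Standard divisor 26775/21 ≈ 1275; standard quotas: Coastal 5.884, South 5.736, West 3.755, Lowland 1.012, East 1.393, Central 1.309, North 1.912.
Rounding up gives 6, 6, 4, 2, 2, 2, 2 = 24 seats, so the divisor must be adjusted.
With modified divisor 1550: modified quotas Coastal 4.840, South 4.718, West 3.088, Lowland 0.832, East 1.146, Central 1.077, North 1.573.
Rounding up: Coastal 5, South 5, West 4, Lowland 1, East 2, Central 2, North 2 (total 21).

Coastal 5; South 5; West 4; Lowland 1; East 2; Central 2; North 2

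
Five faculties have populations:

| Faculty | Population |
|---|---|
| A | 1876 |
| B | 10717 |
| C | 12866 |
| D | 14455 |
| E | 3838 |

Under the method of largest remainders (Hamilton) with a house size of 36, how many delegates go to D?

Total 43752; standard divisor 43752/36 ≈ 1215.333.
Standard quotas: A 1.5436, B 8.8182, C 10.5864, D 11.8939, E 3.1580.
Lower quotas: A 1, B 8, C 10, D 11, E 3 (sum 33, leaving 3 seats).
Remainders in descending order: D 0.8939, B 0.8182, C 0.5864, A 0.5436, E 0.1580.
The surplus seats go to D, B, C.
D receives 12.

12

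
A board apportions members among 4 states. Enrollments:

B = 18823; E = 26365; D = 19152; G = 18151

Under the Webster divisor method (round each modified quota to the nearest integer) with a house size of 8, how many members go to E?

2

Standard divisor 82491/8 ≈ 10311.375; standard quotas: B 1.825, E 2.557, D 1.857, G 1.760.
Rounding to the nearest integer gives 2, 3, 2, 2 = 9 seats, so the divisor must be adjusted.
With modified divisor 11300: modified quotas B 1.666, E 2.333, D 1.695, G 1.606.
Rounding to the nearest integer: B 2, E 2, D 2, G 2 (total 8).
E receives 2.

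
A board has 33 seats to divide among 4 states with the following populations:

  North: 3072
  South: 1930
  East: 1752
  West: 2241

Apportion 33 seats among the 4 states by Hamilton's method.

Standard divisor: 8995 ÷ 33 ≈ 272.576.
Standard quotas: North 11.270, South 7.081, East 6.428, West 8.222.
Lower quotas: North 11, South 7, East 6, West 8 (sum 32, leaving 1 seat).
Remainders in descending order: East 0.428, North 0.270, West 0.222, South 0.081.
Largest remainder: East receives the extra seat.

North 11; South 7; East 7; West 8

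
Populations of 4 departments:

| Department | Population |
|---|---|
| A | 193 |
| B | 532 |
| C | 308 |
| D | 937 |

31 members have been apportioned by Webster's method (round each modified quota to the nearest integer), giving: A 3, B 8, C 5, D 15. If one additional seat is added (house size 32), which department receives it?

B

Priority for the next seat is population ÷ (current seats + 0.5).
Priorities: A 55.143, B 62.588, C 56.000, D 60.452.
Highest priority: B.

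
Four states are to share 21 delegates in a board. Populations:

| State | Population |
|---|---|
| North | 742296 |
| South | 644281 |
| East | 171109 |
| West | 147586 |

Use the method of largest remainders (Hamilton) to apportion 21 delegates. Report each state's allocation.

Standard divisor: 1705272 ÷ 21 ≈ 81203.429.
Standard quotas: North 9.1412, South 7.9342, East 2.1072, West 1.8175.
Lower quotas: North 9, South 7, East 2, West 1 (sum 19, leaving 2 seats).
Remainders in descending order: South 0.9342, West 0.8175, North 0.1412, East 0.1072.
Largest remainders: South, West receive the extra seats.

North 9, South 8, East 2, West 2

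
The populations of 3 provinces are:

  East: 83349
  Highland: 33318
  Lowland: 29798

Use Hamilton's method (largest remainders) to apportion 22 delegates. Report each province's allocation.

Standard divisor: 146465 ÷ 22 ≈ 6657.5.
Standard quotas: East 12.5196, Highland 5.0046, Lowland 4.4759.
Lower quotas: East 12, Highland 5, Lowland 4 (sum 21, leaving 1 seat).
Remainders in descending order: East 0.5196, Lowland 0.4759, Highland 0.0046.
Largest remainder: East receives the extra seat.

East: 13, Highland: 5, Lowland: 4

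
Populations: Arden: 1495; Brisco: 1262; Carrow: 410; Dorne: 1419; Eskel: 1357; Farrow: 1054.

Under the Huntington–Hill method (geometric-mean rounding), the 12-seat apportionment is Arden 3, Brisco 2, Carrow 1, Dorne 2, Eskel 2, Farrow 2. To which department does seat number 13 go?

Dorne

Priority for the next seat is population ÷ (√(s·(s+1))).
Priorities: Arden 431.569, Brisco 515.209, Carrow 289.914, Dorne 579.304, Eskel 553.993, Farrow 430.294.
Highest priority: Dorne.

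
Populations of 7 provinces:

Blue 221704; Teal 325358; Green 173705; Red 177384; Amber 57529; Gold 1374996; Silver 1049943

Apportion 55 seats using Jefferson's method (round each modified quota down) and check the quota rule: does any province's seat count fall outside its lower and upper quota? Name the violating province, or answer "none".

none

Standard quotas: Blue 3.607, Teal 5.293, Green 2.826, Red 2.886, Amber 0.936, Gold 22.370, Silver 17.082.
Jefferson allocation: Blue 3, Teal 5, Green 3, Red 3, Amber 0, Gold 23, Silver 18.
Every allocation lies between the lower and upper quota.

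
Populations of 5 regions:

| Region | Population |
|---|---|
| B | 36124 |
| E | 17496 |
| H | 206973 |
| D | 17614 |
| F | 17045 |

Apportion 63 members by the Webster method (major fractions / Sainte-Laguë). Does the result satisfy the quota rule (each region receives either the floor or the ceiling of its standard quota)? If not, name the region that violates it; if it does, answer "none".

H

Standard quotas: B 7.708, E 3.733, H 44.163, D 3.758, F 3.637.
Webster allocation: B 8, E 4, H 43, D 4, F 4.
H has quota 44.163 (lower 44, upper 45) but receives 43 — outside the quota interval.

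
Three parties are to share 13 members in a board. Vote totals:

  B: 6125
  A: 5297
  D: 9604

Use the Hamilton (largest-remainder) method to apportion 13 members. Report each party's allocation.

Standard divisor: 21026 ÷ 13 ≈ 1617.385.
Standard quotas: B 3.7870, A 3.2750, D 5.9380.
Lower quotas: B 3, A 3, D 5 (sum 11, leaving 2 seats).
Remainders in descending order: D 0.9380, B 0.7870, A 0.2750.
Largest remainders: D, B receive the extra seats.

B 4, A 3, D 6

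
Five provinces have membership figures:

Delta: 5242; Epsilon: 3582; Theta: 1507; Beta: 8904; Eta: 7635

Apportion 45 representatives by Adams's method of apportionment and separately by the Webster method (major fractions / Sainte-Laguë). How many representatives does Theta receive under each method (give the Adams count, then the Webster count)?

Adams: Delta 9, Epsilon 6, Theta 3, Beta 14, Eta 13.
Webster: Delta 9, Epsilon 6, Theta 2, Beta 15, Eta 13.
Theta gets 3 under Adams and 2 under Webster.

3 and 2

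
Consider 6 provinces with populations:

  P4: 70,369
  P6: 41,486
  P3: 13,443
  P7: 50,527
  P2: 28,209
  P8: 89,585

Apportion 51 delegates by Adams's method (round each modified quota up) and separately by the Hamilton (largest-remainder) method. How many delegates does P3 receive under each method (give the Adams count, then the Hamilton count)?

Adams: P4 12, P6 7, P3 3, P7 9, P2 5, P8 15.
Hamilton: P4 12, P6 7, P3 2, P7 9, P2 5, P8 16.
P3 gets 3 under Adams and 2 under Hamilton.

3 and 2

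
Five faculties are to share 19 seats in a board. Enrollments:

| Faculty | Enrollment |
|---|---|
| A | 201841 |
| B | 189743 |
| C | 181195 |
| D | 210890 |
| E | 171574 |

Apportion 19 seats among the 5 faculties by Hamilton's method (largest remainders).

Standard divisor: 955243 ÷ 19 ≈ 50275.947.
Standard quotas: A 4.0147, B 3.7740, C 3.6040, D 4.1946, E 3.4126.
Lower quotas: A 4, B 3, C 3, D 4, E 3 (sum 17, leaving 2 seats).
Remainders in descending order: B 0.7740, C 0.6040, E 0.4126, D 0.1946, A 0.0147.
Largest remainders: B, C receive the extra seats.

A=4, B=4, C=4, D=4, E=3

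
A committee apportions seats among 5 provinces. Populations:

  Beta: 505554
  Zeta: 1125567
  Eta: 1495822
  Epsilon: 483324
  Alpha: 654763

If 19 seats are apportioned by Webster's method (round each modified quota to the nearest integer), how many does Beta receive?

Standard divisor 4265030/19 ≈ 224475.263; standard quotas: Beta 2.252, Zeta 5.014, Eta 6.664, Epsilon 2.153, Alpha 2.917.
Rounding to the nearest integer gives Beta 2, Zeta 5, Eta 7, Epsilon 2, Alpha 3 — total 19, matching the house size, so no adjustment is needed.
Beta receives 2.

2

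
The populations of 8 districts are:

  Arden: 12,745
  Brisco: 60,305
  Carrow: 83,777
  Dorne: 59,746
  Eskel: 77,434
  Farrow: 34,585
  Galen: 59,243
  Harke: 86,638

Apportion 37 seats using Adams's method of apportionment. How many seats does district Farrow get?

3

Standard divisor 474473/37 ≈ 12823.595; standard quotas: Arden 0.994, Brisco 4.703, Carrow 6.533, Dorne 4.659, Eskel 6.038, Farrow 2.697, Galen 4.620, Harke 6.756.
Rounding up gives 1, 5, 7, 5, 7, 3, 5, 7 = 40 seats, so the divisor must be adjusted.
With modified divisor 14600: modified quotas Arden 0.873, Brisco 4.130, Carrow 5.738, Dorne 4.092, Eskel 5.304, Farrow 2.369, Galen 4.058, Harke 5.934.
Rounding up: Arden 1, Brisco 5, Carrow 6, Dorne 5, Eskel 6, Farrow 3, Galen 5, Harke 6 (total 37).
Farrow receives 3.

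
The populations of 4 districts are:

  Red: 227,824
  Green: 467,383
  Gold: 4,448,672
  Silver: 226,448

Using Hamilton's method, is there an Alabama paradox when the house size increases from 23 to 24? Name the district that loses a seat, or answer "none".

none

At 23 seats: Red 1, Green 2, Gold 19, Silver 1.
At 24 seats: Red 1, Green 2, Gold 20, Silver 1.
No district's allocation decreased.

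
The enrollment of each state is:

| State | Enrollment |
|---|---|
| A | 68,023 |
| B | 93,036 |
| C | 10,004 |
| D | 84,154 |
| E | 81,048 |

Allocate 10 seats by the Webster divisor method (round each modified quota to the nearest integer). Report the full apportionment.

Standard divisor 336265/10 ≈ 33626.5; standard quotas: A 2.023, B 2.767, C 0.298, D 2.503, E 2.410.
Rounding to the nearest integer gives A 2, B 3, C 0, D 3, E 2 — total 10, matching the house size, so no adjustment is needed.

A=2; B=3; C=0; D=3; E=2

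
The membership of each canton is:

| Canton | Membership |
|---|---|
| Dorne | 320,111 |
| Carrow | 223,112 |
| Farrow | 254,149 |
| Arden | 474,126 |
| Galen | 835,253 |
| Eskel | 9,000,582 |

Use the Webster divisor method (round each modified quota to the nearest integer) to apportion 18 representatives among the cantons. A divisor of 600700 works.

With modified divisor 600700: modified quotas Dorne 0.533, Carrow 0.371, Farrow 0.423, Arden 0.789, Galen 1.390, Eskel 14.983.
Rounding to the nearest integer: Dorne 1, Carrow 0, Farrow 0, Arden 1, Galen 1, Eskel 15 (total 18).

Dorne=1, Carrow=0, Farrow=0, Arden=1, Galen=1, Eskel=15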